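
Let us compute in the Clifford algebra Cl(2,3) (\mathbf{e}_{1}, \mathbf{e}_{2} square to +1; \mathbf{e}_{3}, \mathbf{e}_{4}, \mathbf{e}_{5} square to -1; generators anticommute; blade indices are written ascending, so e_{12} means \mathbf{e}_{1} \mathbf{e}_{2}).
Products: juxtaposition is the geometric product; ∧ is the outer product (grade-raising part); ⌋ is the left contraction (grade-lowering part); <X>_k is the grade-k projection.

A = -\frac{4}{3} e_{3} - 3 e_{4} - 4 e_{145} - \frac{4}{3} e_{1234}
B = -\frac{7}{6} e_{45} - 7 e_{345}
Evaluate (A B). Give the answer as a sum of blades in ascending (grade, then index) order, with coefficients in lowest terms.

step 1: -\frac{14}{3} e_{1} - \frac{7}{2} e_{5} - 28 e_{13} + 21 e_{35} - \frac{28}{3} e_{45} - \frac{28}{3} e_{125} + \frac{14}{9} e_{345} - \frac{14}{9} e_{1235}
Answer: -\frac{14}{3} e_{1} - \frac{7}{2} e_{5} - 28 e_{13} + 21 e_{35} - \frac{28}{3} e_{45} - \frac{28}{3} e_{125} + \frac{14}{9} e_{345} - \frac{14}{9} e_{1235}


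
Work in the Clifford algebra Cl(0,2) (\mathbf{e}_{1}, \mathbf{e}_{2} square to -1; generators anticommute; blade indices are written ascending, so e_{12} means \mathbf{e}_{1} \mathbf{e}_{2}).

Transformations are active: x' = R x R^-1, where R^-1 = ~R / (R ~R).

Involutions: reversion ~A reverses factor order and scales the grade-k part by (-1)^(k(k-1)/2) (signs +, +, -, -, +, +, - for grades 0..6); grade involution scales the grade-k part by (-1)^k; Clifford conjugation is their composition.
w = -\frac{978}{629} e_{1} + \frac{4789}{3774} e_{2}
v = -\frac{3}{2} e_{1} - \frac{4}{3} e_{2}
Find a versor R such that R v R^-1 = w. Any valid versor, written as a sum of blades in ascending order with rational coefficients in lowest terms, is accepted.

Construction: equal norms (both -\frac{145}{36}) license R = v + w = -\frac{3843}{1258} e_{1} - \frac{81}{1258} e_{2} — nothing changes along that direction, while (v - w)/2 changes sign, so v maps onto w.
Answer: -\frac{3843}{1258} e_{1} - \frac{81}{1258} e_{2}


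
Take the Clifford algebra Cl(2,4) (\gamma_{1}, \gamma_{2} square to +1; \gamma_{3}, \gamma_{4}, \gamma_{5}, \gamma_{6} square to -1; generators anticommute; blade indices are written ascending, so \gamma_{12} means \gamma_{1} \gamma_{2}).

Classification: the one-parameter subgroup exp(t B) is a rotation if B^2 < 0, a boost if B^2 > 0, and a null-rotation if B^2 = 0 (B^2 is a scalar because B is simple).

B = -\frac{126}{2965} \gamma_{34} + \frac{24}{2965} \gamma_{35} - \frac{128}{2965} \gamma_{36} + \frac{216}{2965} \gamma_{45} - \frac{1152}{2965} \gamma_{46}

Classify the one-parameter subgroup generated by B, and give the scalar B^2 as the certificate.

B^2 term by term: the squares give (-\frac{126}{2965})^2*(\gamma_{34})^2 + (\frac{24}{2965})^2*(\gamma_{35})^2 + (-\frac{128}{2965})^2*(\gamma_{36})^2 + (\frac{216}{2965})^2*(\gamma_{45})^2 + (-\frac{1152}{2965})^2*(\gamma_{46})^2 = \frac{15876}{8791225}*(-1) + \frac{576}{8791225}*(-1) + \frac{16384}{8791225}*(-1) + \frac{46656}{8791225}*(-1) + \frac{1327104}{8791225}*(-1) = -\frac{4}{25} (each basis 2-blade squares to minus the product of its generators' squares); cross terms between blades sharing an index anticommute and cancel; the commuting (index-disjoint) pairs give grade-4 terms 2*c*c'*(blade product), which cancel blade by blade — \gamma_{3456}: \frac{55296}{8791225} - \frac{55296}{8791225} = 0 — confirming B is simple. So B^2 = -\frac{4}{25}.
Answer: rotation, certificate B^2 = -\frac{4}{25}. The class reads off the invariant scalar -\frac{4}{25} directly.


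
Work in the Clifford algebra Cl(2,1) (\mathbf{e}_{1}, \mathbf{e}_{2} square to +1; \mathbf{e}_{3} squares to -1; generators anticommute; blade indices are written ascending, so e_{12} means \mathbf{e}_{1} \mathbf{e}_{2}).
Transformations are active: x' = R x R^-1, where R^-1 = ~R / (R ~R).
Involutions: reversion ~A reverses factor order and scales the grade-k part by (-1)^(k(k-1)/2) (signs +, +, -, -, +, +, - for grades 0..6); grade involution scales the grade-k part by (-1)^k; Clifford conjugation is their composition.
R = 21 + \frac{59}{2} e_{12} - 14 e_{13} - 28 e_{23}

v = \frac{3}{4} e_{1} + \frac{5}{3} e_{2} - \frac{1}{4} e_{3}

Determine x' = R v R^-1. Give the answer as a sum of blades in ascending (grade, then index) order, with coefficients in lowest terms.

~R = 21 - \frac{59}{2} e_{12} + 14 e_{13} + 28 e_{23}, and R ~R = \frac{1325}{4}, so R^-1 = ~R / (\frac{1325}{4}).
R v = \frac{737}{12} e_{1} + \frac{47}{8} e_{2} + \frac{623}{12} e_{3} - \frac{121}{24} e_{123}
Answer: \frac{98339}{15900} e_{1} - \frac{394}{795} e_{2} + \frac{94361}{15900} e_{3}


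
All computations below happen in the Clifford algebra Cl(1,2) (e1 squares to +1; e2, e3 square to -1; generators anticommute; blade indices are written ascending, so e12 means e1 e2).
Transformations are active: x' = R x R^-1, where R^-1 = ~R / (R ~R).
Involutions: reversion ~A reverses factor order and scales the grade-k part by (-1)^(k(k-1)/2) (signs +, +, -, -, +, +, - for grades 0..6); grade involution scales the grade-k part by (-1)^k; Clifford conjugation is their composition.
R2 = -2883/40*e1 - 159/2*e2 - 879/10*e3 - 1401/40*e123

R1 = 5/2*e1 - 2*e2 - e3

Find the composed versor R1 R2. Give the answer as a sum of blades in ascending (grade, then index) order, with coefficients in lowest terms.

Distribute over the terms of R1 (each basis-blade product reordered to ascending indices, repeated generators contracted through their squares):
(5/2*e1) R2 = -2883/16 - 795/4*e12 - 879/4*e13 - 1401/16*e23
(-2*e2) R2 = -159 - 2883/20*e12 + 1401/20*e13 + 879/5*e23
(-e3) R2 = -879/10 - 1401/40*e12 - 2883/40*e13 - 159/2*e23
Summing the partial products and collecting blades:
Answer: -34167/80 - 15117/40*e12 - 8871/40*e13 + 699/80*e23


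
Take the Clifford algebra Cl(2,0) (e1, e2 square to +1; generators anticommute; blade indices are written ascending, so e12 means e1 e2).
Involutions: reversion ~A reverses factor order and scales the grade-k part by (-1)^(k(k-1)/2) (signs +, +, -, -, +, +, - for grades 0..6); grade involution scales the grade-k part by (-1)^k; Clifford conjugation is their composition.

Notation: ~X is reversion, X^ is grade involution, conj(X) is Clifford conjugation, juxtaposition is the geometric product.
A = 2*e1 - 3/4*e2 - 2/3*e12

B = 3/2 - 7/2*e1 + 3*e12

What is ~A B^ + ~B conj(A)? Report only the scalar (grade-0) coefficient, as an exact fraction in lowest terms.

first term: 5 + 21/4*e1 + 61/24*e2 + 29/8*e12
second term: 9 - 21/4*e1 - 173/24*e2 - 13/8*e12
Answer: 14


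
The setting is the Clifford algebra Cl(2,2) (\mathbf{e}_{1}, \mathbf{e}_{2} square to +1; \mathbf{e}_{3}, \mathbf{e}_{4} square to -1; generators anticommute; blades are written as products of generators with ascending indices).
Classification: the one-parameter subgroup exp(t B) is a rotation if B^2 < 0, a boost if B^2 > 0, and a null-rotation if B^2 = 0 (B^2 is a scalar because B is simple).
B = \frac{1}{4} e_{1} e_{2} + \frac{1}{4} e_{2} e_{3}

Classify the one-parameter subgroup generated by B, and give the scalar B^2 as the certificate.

B^2 term by term: the squares give (\frac{1}{4})^2*(e_{1} e_{2})^2 + (\frac{1}{4})^2*(e_{2} e_{3})^2 = \frac{1}{16}*(-1) + \frac{1}{16}*(+1) = 0 (each basis 2-blade squares to minus the product of its generators' squares); cross terms between blades sharing an index anticommute and cancel. So B^2 = 0.
Answer: null-rotation, certificate B^2 = 0. Check the certificate: B^2 = 0, and that sign is decisive whatever form B takes.


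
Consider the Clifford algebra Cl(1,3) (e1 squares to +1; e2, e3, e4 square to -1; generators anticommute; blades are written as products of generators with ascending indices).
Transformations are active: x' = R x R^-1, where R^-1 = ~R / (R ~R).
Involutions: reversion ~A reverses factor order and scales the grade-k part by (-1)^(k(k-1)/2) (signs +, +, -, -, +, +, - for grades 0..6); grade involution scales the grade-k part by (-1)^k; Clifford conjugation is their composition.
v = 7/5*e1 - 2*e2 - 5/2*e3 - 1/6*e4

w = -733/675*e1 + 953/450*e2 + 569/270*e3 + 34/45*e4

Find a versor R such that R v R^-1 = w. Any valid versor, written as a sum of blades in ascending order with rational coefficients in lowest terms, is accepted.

Equal squares first: v^2 = w^2 = -3743/450. Then v + w = 212/675*e1 + 53/450*e2 - 53/135*e3 + 53/90*e4 is a versor taking v to w, provided it is invertible.
Answer: 212/675*e1 + 53/450*e2 - 53/135*e3 + 53/90*e4


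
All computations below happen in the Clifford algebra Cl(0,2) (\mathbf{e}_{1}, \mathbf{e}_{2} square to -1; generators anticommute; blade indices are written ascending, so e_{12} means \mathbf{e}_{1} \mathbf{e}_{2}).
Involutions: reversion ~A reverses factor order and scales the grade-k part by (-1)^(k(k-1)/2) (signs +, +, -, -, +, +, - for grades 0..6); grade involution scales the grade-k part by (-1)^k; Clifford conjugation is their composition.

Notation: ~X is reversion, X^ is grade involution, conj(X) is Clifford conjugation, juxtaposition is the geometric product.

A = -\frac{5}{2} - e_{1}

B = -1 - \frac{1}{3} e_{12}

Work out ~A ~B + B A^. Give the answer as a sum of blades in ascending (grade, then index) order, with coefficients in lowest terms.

first term: \frac{5}{2} + e_{1} + \frac{1}{3} e_{2} - \frac{5}{6} e_{12}
second term: \frac{5}{2} - e_{1} - \frac{1}{3} e_{2} + \frac{5}{6} e_{12}
Answer: 5


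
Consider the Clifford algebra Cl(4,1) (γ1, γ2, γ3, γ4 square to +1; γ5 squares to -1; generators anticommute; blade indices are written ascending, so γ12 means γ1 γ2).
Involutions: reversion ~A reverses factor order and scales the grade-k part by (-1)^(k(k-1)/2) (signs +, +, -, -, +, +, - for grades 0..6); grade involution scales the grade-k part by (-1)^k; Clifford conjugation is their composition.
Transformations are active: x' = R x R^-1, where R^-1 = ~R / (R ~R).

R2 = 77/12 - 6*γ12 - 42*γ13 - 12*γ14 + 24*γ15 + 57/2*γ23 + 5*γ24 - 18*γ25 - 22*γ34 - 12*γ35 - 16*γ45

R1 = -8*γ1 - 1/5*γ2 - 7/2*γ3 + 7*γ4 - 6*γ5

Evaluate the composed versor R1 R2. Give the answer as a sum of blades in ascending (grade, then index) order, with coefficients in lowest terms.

Distribute over the terms of R1 (each basis-blade product reordered to ascending indices, repeated generators contracted through their squares):
(-8*γ1) R2 = -154/3*γ1 + 48*γ2 + 336*γ3 + 96*γ4 - 192*γ5 - 228*γ123 - 40*γ124 + 144*γ125 + 176*γ134 + 96*γ135 + 128*γ145
(-1/5*γ2) R2 = -6/5*γ1 - 77/60*γ2 - 57/10*γ3 - γ4 + 18/5*γ5 - 42/5*γ123 - 12/5*γ124 + 24/5*γ125 + 22/5*γ234 + 12/5*γ235 + 16/5*γ245
(-7/2*γ3) R2 = -147*γ1 + 399/4*γ2 - 539/24*γ3 + 77*γ4 + 42*γ5 + 21*γ123 - 42*γ134 + 84*γ135 + 35/2*γ234 - 63*γ235 + 56*γ345
(7*γ4) R2 = 84*γ1 - 35*γ2 + 154*γ3 + 539/12*γ4 - 112*γ5 - 42*γ124 - 294*γ134 - 168*γ145 + 399/2*γ234 + 126*γ245 + 84*γ345
(-6*γ5) R2 = -144*γ1 + 108*γ2 + 72*γ3 + 96*γ4 - 77/2*γ5 + 36*γ125 + 252*γ135 + 72*γ145 - 171*γ235 - 30*γ245 + 132*γ345
Summing the partial products and collecting blades:
Answer: -3893/15*γ1 + 3292/15*γ2 + 64061/120*γ3 + 3755/12*γ4 - 2969/10*γ5 - 1077/5*γ123 - 422/5*γ124 + 924/5*γ125 - 160*γ134 + 432*γ135 + 32*γ145 + 1107/5*γ234 - 1158/5*γ235 + 496/5*γ245 + 272*γ345


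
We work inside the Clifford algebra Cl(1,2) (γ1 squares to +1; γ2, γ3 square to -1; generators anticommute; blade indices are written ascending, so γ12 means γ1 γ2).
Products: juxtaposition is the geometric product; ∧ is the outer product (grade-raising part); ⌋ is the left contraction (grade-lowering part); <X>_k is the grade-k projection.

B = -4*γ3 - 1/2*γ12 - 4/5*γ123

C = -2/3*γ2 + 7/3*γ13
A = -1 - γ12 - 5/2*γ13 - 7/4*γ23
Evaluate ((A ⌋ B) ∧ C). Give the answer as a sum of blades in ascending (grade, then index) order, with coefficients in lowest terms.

step 1: 1/2 - 7/5*γ1 - 2*γ2 + 24/5*γ3 + 1/2*γ12 + 4/5*γ123
step 2: -1/3*γ2 + 14/15*γ12 + 7/6*γ13 + 16/5*γ23 + 14/3*γ123
Answer: -1/3*γ2 + 14/15*γ12 + 7/6*γ13 + 16/5*γ23 + 14/3*γ123


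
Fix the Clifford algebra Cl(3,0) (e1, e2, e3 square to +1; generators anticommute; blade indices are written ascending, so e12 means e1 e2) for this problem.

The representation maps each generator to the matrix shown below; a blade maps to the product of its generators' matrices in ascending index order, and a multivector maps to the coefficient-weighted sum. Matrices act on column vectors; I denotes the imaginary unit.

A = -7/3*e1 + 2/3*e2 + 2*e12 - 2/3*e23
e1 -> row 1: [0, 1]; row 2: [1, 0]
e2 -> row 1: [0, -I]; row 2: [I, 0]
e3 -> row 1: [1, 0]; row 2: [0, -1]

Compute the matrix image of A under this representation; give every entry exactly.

Bivector images (products of the table entries): rho(e12) = rho(e1)rho(e2) = row 1: [I, 0]; row 2: [0, -I]; rho(e23) = rho(e2)rho(e3) = row 1: [0, I]; row 2: [I, 0].
M = (-7/3)*rho(e1) + (2/3)*rho(e2) + (2)*rho(e12) + (-2/3)*rho(e23), summed entrywise:
Answer: row 1: [2*I, -7/3 - 4*I/3]; row 2: [-7/3, -2*I]


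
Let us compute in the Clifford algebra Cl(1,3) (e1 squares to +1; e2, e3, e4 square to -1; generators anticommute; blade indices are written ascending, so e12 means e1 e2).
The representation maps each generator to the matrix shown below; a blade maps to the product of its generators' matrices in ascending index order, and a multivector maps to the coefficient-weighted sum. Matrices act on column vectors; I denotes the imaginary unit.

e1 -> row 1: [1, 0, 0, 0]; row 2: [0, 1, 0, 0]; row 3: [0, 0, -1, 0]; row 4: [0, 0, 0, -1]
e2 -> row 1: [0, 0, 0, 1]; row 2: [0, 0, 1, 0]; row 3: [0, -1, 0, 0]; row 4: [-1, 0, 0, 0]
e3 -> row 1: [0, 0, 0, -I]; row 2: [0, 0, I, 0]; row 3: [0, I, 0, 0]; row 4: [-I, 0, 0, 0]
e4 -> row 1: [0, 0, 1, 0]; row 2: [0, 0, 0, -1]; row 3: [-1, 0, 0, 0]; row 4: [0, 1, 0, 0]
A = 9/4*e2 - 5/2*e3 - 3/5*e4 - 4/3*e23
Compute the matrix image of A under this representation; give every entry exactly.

Bivector images (products of the table entries): rho(e23) = rho(e2)rho(e3) = row 1: [-I, 0, 0, 0]; row 2: [0, I, 0, 0]; row 3: [0, 0, -I, 0]; row 4: [0, 0, 0, I].
M = (9/4)*rho(e2) + (-5/2)*rho(e3) + (-3/5)*rho(e4) + (-4/3)*rho(e23), summed entrywise:
Answer: row 1: [4*I/3, 0, -3/5, 9/4 + 5*I/2]; row 2: [0, -4*I/3, 9/4 - 5*I/2, 3/5]; row 3: [3/5, -9/4 - 5*I/2, 4*I/3, 0]; row 4: [-9/4 + 5*I/2, -3/5, 0, -4*I/3]


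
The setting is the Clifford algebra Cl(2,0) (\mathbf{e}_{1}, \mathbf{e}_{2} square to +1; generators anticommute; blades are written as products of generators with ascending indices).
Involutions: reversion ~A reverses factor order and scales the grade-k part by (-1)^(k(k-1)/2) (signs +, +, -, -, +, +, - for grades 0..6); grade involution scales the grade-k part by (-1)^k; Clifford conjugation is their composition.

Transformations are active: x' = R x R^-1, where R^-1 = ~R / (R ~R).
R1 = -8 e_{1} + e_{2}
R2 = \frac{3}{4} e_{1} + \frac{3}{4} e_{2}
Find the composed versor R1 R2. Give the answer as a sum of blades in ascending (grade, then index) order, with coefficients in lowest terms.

Distribute over the terms of R1 (each basis-blade product reordered to ascending indices, repeated generators contracted through their squares):
(-8 e_{1}) R2 = -6 - 6 e_{1} e_{2}
(e_{2}) R2 = \frac{3}{4} - \frac{3}{4} e_{1} e_{2}
Summing the partial products and collecting blades:
Answer: -\frac{21}{4} - \frac{27}{4} e_{1} e_{2}


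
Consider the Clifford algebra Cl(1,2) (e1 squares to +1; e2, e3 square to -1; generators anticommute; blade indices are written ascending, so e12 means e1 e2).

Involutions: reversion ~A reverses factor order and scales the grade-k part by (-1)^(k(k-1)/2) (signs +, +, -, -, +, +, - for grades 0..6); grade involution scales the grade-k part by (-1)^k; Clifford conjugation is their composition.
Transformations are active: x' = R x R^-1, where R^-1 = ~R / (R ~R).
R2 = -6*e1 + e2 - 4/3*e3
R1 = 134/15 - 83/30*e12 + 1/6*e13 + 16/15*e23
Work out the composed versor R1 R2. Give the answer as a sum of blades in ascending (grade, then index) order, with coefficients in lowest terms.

Distribute over the terms of R2 (each basis-blade product reordered to ascending indices, repeated generators contracted through their squares):
R1 (-6*e1) = -268/5*e1 - 83/5*e2 + e3 - 32/5*e123
R1 (e2) = 83/30*e1 + 134/15*e2 + 16/15*e3 - 1/6*e123
R1 (-4/3*e3) = 2/9*e1 + 64/45*e2 - 536/45*e3 + 166/45*e123
Summing the partial products and collecting blades:
Answer: -911/18*e1 - 281/45*e2 - 443/45*e3 - 259/90*e123


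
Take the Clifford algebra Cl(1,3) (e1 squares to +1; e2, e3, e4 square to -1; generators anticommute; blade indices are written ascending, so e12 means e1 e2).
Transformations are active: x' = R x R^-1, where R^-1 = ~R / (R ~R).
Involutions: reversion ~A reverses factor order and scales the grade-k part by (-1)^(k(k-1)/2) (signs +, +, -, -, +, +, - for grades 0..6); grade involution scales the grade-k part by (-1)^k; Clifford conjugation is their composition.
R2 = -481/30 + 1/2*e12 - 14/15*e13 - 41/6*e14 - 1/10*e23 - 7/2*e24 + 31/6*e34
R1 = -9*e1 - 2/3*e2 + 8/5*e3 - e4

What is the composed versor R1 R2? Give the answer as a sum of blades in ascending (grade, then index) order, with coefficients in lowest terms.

Distribute over the terms of R1 (each basis-blade product reordered to ascending indices, repeated generators contracted through their squares):
(-9*e1) R2 = 1443/10*e1 - 9/2*e2 + 42/5*e3 + 123/2*e4 + 9/10*e123 + 63/2*e124 - 93/2*e134
(-2/3*e2) R2 = -1/3*e1 + 481/45*e2 - 1/15*e3 - 7/3*e4 - 28/45*e123 - 41/9*e124 - 31/9*e234
(8/5*e3) R2 = -112/75*e1 - 4/25*e2 - 1924/75*e3 - 124/15*e4 + 4/5*e123 + 164/15*e134 + 28/5*e234
(-e4) R2 = 41/6*e1 + 7/2*e2 - 31/6*e3 + 481/30*e4 - 1/2*e124 + 14/15*e134 + 1/10*e234
Summing the partial products and collecting blades:
Answer: 11198/75*e1 + 2144/225*e2 - 3373/150*e3 + 1004/15*e4 + 97/90*e123 + 238/9*e124 - 1039/30*e134 + 203/90*e234


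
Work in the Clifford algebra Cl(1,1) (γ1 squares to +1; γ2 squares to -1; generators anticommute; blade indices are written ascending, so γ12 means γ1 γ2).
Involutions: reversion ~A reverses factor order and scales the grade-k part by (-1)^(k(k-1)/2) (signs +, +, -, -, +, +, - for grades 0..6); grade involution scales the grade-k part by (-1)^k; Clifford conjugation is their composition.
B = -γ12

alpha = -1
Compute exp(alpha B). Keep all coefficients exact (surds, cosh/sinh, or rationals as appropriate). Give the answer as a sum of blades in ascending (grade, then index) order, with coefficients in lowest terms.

B^2 = (-1)^2*(γ12)^2 = 1*(+1) = 1 (a basis 2-blade squares to minus the product of its generators' squares).
B^2 = 1 — the series telescopes hyperbolically here: l = 1, alpha*l = -1, so exp(alpha B) = cosh(-1) + (sinh(-1)/1)*B = cosh(1) + (-sinh(1))*B.
Answer: cosh(1) + sinh(1)*γ12


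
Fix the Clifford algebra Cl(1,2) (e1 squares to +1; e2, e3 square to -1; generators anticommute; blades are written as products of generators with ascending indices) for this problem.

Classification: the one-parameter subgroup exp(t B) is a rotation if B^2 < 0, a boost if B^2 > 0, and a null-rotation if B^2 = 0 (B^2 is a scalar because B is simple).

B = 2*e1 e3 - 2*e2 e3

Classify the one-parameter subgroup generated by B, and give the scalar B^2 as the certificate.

B^2 term by term: the squares give (2)^2*(e1 e3)^2 + (-2)^2*(e2 e3)^2 = 4*(+1) + 4*(-1) = 0 (each basis 2-blade squares to minus the product of its generators' squares); cross terms between blades sharing an index anticommute and cancel. So B^2 = 0.
Answer: null-rotation, certificate B^2 = 0. Certificate logic: 0 is a conjugation-invariant scalar, so its sign fixes rotation versus boost versus null-rotation outright.


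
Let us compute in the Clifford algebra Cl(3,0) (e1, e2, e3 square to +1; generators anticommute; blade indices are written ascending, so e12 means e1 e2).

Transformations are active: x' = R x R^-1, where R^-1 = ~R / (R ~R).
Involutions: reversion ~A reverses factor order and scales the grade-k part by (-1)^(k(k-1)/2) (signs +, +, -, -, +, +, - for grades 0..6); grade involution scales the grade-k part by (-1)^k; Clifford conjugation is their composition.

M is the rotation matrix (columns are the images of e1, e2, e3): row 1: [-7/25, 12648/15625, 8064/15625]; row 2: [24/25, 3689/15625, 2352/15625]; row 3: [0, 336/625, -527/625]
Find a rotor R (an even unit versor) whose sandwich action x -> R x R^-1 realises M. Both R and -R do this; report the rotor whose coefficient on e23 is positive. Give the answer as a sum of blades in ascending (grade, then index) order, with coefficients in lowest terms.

Method: write R = a + b12*e12 + b13*e13 + b23*e23 with a^2 + b12^2 + b13^2 + b23^2 = 1 (so R^-1 = ~R). Expanding the columns R e_j ~R gives tr M = 4a^2 - 1 and, from the antisymmetric part, M21 - M12 = -4a*b12, M13 - M31 = 4a*b13, M32 - M23 = -4a*b23.
Here tr M = -13861/15625, so a^2 = (1 + tr M)/4 = 441/15625 and a = ±21/125. Taking a = 21/125: M21 - M12 = 2352/15625, M13 - M31 = 8064/15625, M32 - M23 = 6048/15625, giving b12 = -28/125, b13 = 96/125, b23 = -72/125, i.e. R = 21/125 - 28/125*e12 + 96/125*e13 - 72/125*e23.
Its e23 coefficient is negative, so report the other preimage -R.
Answer: -21/125 + 28/125*e12 - 96/125*e13 + 72/125*e23. Recall the cover is two-to-one: with M of trace -13861/15625, both preimages act alike, and the stated e23 sign chooses the sheet.


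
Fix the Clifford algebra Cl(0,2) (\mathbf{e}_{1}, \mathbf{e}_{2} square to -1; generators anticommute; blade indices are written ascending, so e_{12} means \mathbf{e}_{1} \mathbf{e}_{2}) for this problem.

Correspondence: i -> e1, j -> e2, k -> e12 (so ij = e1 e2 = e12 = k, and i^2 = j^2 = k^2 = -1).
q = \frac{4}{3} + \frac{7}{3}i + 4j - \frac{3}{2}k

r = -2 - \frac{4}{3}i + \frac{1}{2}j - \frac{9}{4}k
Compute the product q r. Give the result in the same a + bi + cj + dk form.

In blades: q = \frac{4}{3} + \frac{7}{3} e_{1} + 4 e_{2} - \frac{3}{2} e_{12}, r = -2 - \frac{4}{3} e_{1} + \frac{1}{2} e_{2} - \frac{9}{4} e_{12}.
Distribute q over r term by term (generator squares from the signature, products reordered to ascending indices): (\frac{4}{3})*r = -\frac{8}{3} - \frac{16}{9} e_{1} + \frac{2}{3} e_{2} - 3 e_{12}; (\frac{7}{3} e_{1})*r = \frac{28}{9} - \frac{14}{3} e_{1} + \frac{21}{4} e_{2} + \frac{7}{6} e_{12}; (4 e_{2})*r = -2 - 9 e_{1} - 8 e_{2} + \frac{16}{3} e_{12}; (-\frac{3}{2} e_{12})*r = -\frac{27}{8} + \frac{3}{4} e_{1} + 2 e_{2} + 3 e_{12}.
Sum: -\frac{355}{72} - \frac{529}{36} e_{1} - \frac{1}{12} e_{2} + \frac{13}{2} e_{12}; translating back through the correspondence:
Answer: -\frac{355}{72} - \frac{529}{36}i - \frac{1}{12}j + \frac{13}{2}k


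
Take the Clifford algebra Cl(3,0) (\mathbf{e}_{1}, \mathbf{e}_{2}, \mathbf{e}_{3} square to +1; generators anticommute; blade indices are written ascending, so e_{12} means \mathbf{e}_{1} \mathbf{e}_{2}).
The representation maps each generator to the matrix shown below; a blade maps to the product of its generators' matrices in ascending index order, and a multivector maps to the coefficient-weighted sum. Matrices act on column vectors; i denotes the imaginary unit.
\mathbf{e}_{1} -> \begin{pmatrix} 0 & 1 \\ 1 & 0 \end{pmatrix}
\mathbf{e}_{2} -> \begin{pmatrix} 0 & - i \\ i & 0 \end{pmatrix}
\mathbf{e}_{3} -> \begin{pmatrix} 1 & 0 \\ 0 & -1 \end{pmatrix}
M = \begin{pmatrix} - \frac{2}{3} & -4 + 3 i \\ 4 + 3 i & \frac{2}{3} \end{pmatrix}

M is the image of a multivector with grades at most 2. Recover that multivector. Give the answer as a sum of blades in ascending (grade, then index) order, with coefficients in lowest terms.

Method: 1, rho(e_{1}), rho(e_{2}), rho(e_{3}) form a trace-orthogonal basis of the 2x2 complex matrices (tr(X Y) = 2 if X = Y, else 0), so M = m0*1 + m1*rho(e_{1}) + m2*rho(e_{2}) + m3*rho(e_{3}) with m0 = tr(M)/2 = 0, m1 = tr(M rho(e_{1}))/2 = 3 i, m2 = tr(M rho(e_{2}))/2 = - 4 i, m3 = tr(M rho(e_{3}))/2 = - \frac{2}{3}.
Multiplying table entries, the bivector images are rho(e_{12}) = i*rho(e_{3}), rho(e_{13}) = -i*rho(e_{2}), rho(e_{23}) = i*rho(e_{1}); with real blade coefficients the real parts of m0..m3 are the coefficients of 1, e_{1}, e_{2}, e_{3} and the imaginary parts give the bivectors (e_{23}: Im m1, e_{13}: -Im m2, e_{12}: Im m3).
Answer: -\frac{2}{3} e_{3} + 4 e_{13} + 3 e_{23}


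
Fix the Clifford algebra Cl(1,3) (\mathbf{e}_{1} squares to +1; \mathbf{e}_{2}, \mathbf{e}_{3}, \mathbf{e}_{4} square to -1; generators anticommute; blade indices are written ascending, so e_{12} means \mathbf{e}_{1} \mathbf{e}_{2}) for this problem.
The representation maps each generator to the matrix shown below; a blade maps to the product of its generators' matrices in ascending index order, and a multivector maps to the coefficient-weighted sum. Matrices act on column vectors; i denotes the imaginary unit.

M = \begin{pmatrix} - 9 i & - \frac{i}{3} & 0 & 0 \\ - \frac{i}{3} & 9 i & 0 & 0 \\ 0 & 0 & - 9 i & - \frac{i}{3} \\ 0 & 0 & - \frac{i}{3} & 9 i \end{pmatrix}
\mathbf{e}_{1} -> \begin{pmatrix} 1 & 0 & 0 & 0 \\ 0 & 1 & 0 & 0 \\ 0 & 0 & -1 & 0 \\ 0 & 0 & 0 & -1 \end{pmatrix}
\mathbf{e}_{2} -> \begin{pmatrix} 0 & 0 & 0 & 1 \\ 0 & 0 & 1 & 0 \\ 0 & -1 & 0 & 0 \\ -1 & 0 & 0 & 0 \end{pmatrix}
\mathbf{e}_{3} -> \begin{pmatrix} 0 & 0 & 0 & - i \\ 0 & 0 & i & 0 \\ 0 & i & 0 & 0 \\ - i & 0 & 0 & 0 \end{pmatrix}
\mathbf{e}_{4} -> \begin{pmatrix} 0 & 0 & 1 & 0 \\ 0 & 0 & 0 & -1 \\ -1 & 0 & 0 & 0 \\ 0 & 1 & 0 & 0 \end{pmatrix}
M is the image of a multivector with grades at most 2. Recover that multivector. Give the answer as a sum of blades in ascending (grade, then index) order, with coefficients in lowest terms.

Method: the blade images are trace-orthogonal — tr(rho(e_A) rho(e_B)^-1) = 4 if A = B and 0 otherwise — and rho(e_A)^-1 = (e_A)^2 * rho(e_A) with (e_A)^2 = +1 or -1, so the coefficient of e_A in the preimage is (e_A)^2 * tr(M rho(e_A))/4.
Nonzero projections over blades of grade <= 2: e_{23}: (e_{23})^2 = -1, tr(M rho(e_{23})) = -36, coefficient 9; e_{34}: (e_{34})^2 = -1, tr(M rho(e_{34})) = - \frac{4}{3}, coefficient \frac{1}{3}. Every other blade of grade <= 2 projects to 0.
Answer: 9 e_{23} + \frac{1}{3} e_{34}


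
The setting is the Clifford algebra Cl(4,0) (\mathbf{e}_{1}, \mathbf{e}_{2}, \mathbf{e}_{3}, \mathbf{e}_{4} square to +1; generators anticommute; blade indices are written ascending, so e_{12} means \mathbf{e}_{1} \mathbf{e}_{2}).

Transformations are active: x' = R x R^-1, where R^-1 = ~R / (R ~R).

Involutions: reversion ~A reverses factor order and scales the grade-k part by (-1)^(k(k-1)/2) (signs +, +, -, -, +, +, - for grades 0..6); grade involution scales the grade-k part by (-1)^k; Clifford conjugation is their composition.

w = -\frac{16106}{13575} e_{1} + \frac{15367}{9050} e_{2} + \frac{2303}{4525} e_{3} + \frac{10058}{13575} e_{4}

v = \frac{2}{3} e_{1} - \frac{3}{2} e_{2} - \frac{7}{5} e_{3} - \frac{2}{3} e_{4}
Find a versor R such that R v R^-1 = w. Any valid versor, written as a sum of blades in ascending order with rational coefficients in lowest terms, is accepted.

Why this works: both vectors square to \frac{4589}{900}, so q(v) = q(w) and R = v + w = -\frac{2352}{4525} e_{1} + \frac{896}{4525} e_{2} - \frac{4032}{4525} e_{3} + \frac{336}{4525} e_{4} carries v to w — its own direction survives, the complement (v - w)/2 flips.
Answer: -\frac{2352}{4525} e_{1} + \frac{896}{4525} e_{2} - \frac{4032}{4525} e_{3} + \frac{336}{4525} e_{4}


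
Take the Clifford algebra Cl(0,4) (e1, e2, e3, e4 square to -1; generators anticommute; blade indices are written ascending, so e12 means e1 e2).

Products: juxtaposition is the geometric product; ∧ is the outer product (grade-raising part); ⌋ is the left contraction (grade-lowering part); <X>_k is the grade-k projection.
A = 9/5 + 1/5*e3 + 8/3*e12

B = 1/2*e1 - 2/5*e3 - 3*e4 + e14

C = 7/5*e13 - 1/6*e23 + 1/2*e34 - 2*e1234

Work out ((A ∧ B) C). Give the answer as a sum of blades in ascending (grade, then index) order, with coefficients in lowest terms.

step 1: 9/10*e1 - 18/25*e3 - 27/5*e4 - 1/10*e13 + 9/5*e14 - 3/5*e34 - 16/15*e123 - 8*e124 - 1/5*e134
step 2: 11/25 - 2443/2250*e1 - 73/75*e2 - 499/25*e3 + 208/75*e4 - 71/60*e12 + 9/10*e13 - 79/100*e14 + 18/5*e23 + 3/10*e24 - 63/25*e34 + 133/20*e123 - 131/150*e124 - 2533/300*e134 - 17/2*e234 - 3/10*e1234
Answer: 11/25 - 2443/2250*e1 - 73/75*e2 - 499/25*e3 + 208/75*e4 - 71/60*e12 + 9/10*e13 - 79/100*e14 + 18/5*e23 + 3/10*e24 - 63/25*e34 + 133/20*e123 - 131/150*e124 - 2533/300*e134 - 17/2*e234 - 3/10*e1234


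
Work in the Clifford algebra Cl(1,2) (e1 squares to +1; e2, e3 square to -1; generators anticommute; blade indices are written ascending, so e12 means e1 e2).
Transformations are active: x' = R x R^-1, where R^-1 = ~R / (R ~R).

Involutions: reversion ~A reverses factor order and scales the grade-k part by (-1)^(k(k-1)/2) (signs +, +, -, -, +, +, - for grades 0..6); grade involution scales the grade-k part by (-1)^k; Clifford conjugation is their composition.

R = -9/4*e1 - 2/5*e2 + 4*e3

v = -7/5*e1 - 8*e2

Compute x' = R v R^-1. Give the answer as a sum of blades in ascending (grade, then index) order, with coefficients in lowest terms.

~R = -9/4*e1 - 2/5*e2 + 4*e3, and R ~R = -4439/400, so R^-1 = ~R / (-4439/400).
R v = -1/20 + 436/25*e12 + 28/5*e13 + 32*e23
Answer: 30623/22195*e1 + 35496/4439*e2 + 160/4439*e3


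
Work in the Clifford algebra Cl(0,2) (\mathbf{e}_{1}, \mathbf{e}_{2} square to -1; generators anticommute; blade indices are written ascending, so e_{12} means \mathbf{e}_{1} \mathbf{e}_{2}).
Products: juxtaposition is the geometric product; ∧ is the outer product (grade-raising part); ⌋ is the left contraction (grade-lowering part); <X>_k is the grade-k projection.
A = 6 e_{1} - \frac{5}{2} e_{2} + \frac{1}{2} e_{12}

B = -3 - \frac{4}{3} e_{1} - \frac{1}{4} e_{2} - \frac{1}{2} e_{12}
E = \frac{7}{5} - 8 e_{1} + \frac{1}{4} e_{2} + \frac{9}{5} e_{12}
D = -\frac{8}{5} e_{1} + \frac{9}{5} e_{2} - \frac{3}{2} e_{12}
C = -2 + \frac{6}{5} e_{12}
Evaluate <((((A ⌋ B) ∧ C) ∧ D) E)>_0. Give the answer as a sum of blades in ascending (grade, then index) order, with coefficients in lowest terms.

step 1: \frac{61}{8} + \frac{5}{4} e_{1} + 3 e_{2}
step 2: -\frac{61}{4} - \frac{5}{2} e_{1} - 6 e_{2} + \frac{183}{20} e_{12}
step 3: \frac{122}{5} e_{1} - \frac{549}{20} e_{2} + \frac{351}{40} e_{12}
step 4: \frac{74507}{400} - \frac{2791}{160} e_{1} - \frac{3051}{20} e_{2} - \frac{40243}{200} e_{12}
step 5: \frac{74507}{400}
Answer: \frac{74507}{400}


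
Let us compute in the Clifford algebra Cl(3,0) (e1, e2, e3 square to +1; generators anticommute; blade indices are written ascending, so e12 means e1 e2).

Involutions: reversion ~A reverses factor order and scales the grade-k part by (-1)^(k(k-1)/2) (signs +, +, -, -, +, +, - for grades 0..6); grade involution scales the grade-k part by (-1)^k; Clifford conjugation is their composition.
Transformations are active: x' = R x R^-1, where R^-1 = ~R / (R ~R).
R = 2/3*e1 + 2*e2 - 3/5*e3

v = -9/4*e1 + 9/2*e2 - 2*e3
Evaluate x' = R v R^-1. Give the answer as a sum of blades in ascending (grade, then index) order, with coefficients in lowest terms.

~R = 2/3*e1 + 2*e2 - 3/5*e3, and R ~R = 1081/225, so R^-1 = ~R / (1081/225).
R v = 87/10 + 15/2*e12 - 161/60*e13 - 13/10*e23
Answer: 20169/4324*e1 + 5931/2162*e2 - 187/1081*e3


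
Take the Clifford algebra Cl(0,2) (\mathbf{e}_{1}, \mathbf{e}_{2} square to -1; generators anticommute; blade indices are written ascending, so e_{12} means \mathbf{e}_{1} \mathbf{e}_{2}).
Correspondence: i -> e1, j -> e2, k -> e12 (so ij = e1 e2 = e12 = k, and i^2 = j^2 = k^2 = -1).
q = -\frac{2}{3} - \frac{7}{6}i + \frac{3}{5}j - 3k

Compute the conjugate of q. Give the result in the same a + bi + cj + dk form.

In blades: q = -\frac{2}{3} - \frac{7}{6} e_{1} + \frac{3}{5} e_{2} - 3 e_{12}.
Conjugation here is Clifford conjugation: the scalar is fixed and the grade-1 and grade-2 blades all flip sign, giving -\frac{2}{3} + \frac{7}{6} e_{1} - \frac{3}{5} e_{2} + 3 e_{12}; translating back:
Answer: -\frac{2}{3} + \frac{7}{6}i - \frac{3}{5}j + 3k


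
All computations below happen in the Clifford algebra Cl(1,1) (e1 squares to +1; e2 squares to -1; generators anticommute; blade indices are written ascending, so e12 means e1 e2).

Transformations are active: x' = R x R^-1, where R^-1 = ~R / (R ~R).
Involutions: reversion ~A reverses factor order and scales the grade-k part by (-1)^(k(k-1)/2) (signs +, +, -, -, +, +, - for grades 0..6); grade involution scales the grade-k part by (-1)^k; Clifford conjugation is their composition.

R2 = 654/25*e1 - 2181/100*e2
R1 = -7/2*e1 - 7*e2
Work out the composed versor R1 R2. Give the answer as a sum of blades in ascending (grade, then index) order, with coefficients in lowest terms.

Distribute over the terms of R1 (each basis-blade product reordered to ascending indices, repeated generators contracted through their squares):
(-7/2*e1) R2 = -2289/25 + 15267/200*e12
(-7*e2) R2 = -15267/100 + 4578/25*e12
Summing the partial products and collecting blades:
Answer: -24423/100 + 51891/200*e12


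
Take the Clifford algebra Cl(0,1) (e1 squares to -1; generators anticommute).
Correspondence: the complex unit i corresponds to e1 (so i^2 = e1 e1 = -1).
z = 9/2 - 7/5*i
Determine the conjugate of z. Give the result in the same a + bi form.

In blades: z = 9/2 - 7/5*e1.
Conjugation here is Clifford conjugation: the scalar is fixed and the grade-1 and grade-2 blades all flip sign, giving 9/2 + 7/5*e1; translating back:
Answer: 9/2 + 7/5*i


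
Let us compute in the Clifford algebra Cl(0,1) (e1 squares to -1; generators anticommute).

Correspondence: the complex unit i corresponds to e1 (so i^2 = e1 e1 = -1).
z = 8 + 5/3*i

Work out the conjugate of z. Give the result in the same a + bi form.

In blades: z = 8 + 5/3*e1.
Conjugation here is Clifford conjugation: the scalar is fixed and the grade-1 and grade-2 blades all flip sign, giving 8 - 5/3*e1; translating back:
Answer: 8 - 5/3*i


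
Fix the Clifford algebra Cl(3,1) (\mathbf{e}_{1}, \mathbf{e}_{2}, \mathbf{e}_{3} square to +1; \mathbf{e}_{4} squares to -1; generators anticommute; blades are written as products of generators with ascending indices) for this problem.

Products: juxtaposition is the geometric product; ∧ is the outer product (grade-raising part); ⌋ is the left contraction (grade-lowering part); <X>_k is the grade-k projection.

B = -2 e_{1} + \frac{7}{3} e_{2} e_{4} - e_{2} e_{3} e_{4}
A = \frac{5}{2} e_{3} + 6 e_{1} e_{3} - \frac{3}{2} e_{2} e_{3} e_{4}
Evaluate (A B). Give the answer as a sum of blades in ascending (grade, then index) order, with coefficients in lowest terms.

step 1: \frac{3}{2} + \frac{31}{2} e_{3} + 5 e_{1} e_{3} + \frac{5}{2} e_{2} e_{4} + 6 e_{1} e_{2} e_{4} - \frac{35}{6} e_{2} e_{3} e_{4} - 17 e_{1} e_{2} e_{3} e_{4}
Answer: \frac{3}{2} + \frac{31}{2} e_{3} + 5 e_{1} e_{3} + \frac{5}{2} e_{2} e_{4} + 6 e_{1} e_{2} e_{4} - \frac{35}{6} e_{2} e_{3} e_{4} - 17 e_{1} e_{2} e_{3} e_{4}


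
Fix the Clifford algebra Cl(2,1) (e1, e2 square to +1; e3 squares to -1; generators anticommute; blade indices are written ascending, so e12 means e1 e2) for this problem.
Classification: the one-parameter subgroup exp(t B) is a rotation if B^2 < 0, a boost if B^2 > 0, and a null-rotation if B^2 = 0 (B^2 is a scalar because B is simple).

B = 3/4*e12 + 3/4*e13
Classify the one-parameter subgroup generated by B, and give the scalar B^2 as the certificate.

B^2 term by term: the squares give (3/4)^2*(e12)^2 + (3/4)^2*(e13)^2 = 9/16*(-1) + 9/16*(+1) = 0 (each basis 2-blade squares to minus the product of its generators' squares); cross terms between blades sharing an index anticommute and cancel. So B^2 = 0.
Answer: null-rotation, certificate B^2 = 0. B^2 = 0 is basis-independent, so its sign is the whole story.


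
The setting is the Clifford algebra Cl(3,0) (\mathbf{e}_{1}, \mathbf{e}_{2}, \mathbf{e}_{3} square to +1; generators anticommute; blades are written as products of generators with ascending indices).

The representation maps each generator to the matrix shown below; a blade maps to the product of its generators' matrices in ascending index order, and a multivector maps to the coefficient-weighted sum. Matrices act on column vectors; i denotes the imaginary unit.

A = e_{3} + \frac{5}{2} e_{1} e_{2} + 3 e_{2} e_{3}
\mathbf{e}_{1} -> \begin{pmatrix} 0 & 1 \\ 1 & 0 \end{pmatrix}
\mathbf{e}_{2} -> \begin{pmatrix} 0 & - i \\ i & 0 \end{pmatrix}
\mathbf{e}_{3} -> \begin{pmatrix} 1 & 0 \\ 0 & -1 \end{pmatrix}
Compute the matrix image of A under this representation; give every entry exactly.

Bivector images (products of the table entries): rho(e_{1} e_{2}) = rho(\mathbf{e}_{1})rho(\mathbf{e}_{2}) = \begin{pmatrix} i & 0 \\ 0 & - i \end{pmatrix}; rho(e_{2} e_{3}) = rho(\mathbf{e}_{2})rho(\mathbf{e}_{3}) = \begin{pmatrix} 0 & i \\ i & 0 \end{pmatrix}.
M = (1)*rho(e_{3}) + (\frac{5}{2})*rho(e_{1} e_{2}) + (3)*rho(e_{2} e_{3}), summed entrywise:
Answer: \begin{pmatrix} 1 + \frac{5 i}{2} & 3 i \\ 3 i & -1 - \frac{5 i}{2} \end{pmatrix}


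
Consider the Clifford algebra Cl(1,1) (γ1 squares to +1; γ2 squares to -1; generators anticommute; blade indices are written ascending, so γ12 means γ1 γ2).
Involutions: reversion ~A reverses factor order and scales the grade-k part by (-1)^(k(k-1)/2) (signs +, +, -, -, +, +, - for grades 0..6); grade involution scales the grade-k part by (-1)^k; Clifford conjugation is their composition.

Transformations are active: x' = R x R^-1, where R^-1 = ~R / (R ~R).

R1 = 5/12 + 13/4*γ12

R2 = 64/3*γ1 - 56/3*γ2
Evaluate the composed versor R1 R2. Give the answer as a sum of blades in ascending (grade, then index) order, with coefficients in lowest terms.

Distribute over the terms of R1 (each basis-blade product reordered to ascending indices, repeated generators contracted through their squares):
(5/12) R2 = 80/9*γ1 - 70/9*γ2
(13/4*γ12) R2 = 182/3*γ1 - 208/3*γ2
Summing the partial products and collecting blades:
Answer: 626/9*γ1 - 694/9*γ2


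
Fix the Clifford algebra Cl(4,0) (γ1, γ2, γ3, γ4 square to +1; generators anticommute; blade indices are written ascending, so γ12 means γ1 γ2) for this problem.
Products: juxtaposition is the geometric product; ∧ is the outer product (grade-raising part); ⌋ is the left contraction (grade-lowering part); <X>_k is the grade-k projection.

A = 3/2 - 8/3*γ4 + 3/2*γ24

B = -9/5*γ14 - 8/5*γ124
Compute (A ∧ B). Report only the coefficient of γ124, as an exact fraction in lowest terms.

step 1: -27/10*γ14 - 12/5*γ124
Answer: -12/5


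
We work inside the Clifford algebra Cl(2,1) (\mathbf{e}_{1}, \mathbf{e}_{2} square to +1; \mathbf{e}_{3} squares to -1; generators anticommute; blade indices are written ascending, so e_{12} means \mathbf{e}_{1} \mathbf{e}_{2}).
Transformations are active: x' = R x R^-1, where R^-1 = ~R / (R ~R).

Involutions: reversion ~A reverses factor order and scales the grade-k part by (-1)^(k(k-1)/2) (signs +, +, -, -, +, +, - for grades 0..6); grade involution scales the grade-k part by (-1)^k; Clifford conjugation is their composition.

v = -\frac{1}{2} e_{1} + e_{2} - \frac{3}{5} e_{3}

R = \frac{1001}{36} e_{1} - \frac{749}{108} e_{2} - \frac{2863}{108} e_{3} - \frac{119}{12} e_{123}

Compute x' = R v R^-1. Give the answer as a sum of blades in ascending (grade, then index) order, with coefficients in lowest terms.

~R = \frac{1001}{36} e_{1} - \frac{749}{108} e_{2} - \frac{2863}{108} e_{3} + \frac{119}{12} e_{123}, and R ~R = \frac{4900}{243}, so R^-1 = ~R / (\frac{4900}{243}).
R v = -\frac{39683}{1080} + \frac{19859}{1080} e_{12} - \frac{21623}{1080} e_{13} + \frac{38479}{1080} e_{23}
Answer: -\frac{6579}{100} e_{1} + \frac{1319}{30} e_{2} + \frac{23737}{300} e_{3}


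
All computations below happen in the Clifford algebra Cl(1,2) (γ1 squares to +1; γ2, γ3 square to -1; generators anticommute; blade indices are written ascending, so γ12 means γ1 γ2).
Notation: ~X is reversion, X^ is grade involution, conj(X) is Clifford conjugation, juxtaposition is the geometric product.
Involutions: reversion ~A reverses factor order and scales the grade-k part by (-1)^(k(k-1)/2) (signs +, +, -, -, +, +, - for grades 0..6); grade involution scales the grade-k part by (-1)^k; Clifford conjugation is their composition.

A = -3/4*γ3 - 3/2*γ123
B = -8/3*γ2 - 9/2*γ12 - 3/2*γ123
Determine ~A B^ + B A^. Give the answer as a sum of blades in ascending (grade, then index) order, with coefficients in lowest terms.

first term: -9/4 - 27/4*γ3 + 9/8*γ12 + 4*γ13 + 2*γ23 + 27/8*γ123
second term: 9/4 - 27/4*γ3 + 9/8*γ12 - 4*γ13 - 2*γ23 - 27/8*γ123
Answer: -27/2*γ3 + 9/4*γ12
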